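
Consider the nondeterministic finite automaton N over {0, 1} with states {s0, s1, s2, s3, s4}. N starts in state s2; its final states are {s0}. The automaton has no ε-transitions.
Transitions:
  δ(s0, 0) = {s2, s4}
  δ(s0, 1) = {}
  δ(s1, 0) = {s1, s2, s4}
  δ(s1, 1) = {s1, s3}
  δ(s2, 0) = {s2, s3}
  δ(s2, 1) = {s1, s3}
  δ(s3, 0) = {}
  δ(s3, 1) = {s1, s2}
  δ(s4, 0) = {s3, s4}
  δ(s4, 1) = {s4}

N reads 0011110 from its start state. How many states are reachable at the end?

Start: {s2}
read 0: {s2, s3}
read 0: {s2, s3}
read 1: {s1, s2, s3}
read 1: {s1, s2, s3}
read 1: {s1, s2, s3}
read 1: {s1, s2, s3}
read 0: {s1, s2, s3, s4}
Final reachable set {s1, s2, s3, s4} has 4 states.

4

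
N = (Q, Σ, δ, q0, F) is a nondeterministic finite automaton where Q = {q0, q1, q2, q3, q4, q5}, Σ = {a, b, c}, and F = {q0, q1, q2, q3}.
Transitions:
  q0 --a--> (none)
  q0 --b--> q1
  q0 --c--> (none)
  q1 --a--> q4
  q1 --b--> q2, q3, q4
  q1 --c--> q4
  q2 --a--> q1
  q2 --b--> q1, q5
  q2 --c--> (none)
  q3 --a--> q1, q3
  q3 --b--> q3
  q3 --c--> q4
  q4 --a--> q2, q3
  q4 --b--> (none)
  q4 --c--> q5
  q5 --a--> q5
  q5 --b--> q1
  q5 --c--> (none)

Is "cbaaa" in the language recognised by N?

Start: {q0}
read c: {}
The reachable set is empty and stays empty for the remaining 4 symbols.
Reachable ∩ accepting = {} — empty.

rejected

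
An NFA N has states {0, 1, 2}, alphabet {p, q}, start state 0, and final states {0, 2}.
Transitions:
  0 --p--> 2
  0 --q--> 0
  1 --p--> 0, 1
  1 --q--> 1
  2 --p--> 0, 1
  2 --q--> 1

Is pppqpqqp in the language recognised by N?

Start: {0}
read p: {2}
read p: {0, 1}
read p: {0, 1, 2}
read q: {0, 1}
read p: {0, 1, 2}
read q: {0, 1}
read q: {0, 1}
read p: {0, 1, 2}
Reachable ∩ accepting = {0, 2} — nonempty.

accepted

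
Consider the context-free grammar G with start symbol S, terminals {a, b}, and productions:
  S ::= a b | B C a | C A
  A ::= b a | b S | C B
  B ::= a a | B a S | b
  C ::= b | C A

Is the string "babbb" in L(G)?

no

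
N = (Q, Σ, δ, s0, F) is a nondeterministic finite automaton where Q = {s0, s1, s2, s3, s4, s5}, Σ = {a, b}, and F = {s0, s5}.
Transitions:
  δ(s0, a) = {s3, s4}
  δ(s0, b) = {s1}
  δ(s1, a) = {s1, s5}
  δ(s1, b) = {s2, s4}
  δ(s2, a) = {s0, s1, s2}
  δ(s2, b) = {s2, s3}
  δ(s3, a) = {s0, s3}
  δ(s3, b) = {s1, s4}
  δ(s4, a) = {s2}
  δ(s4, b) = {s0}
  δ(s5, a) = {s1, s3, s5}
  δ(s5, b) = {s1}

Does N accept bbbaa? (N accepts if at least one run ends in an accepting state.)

Start: {s0}
read b: {s1}
read b: {s2, s4}
read b: {s0, s2, s3}
read a: {s0, s1, s2, s3, s4}
read a: {s0, s1, s2, s3, s4, s5}
Reachable ∩ accepting = {s0, s5} — nonempty.

accepted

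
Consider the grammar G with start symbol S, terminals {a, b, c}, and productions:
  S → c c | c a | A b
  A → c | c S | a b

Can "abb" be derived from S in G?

yes

S ⇒ Ab ⇒ abb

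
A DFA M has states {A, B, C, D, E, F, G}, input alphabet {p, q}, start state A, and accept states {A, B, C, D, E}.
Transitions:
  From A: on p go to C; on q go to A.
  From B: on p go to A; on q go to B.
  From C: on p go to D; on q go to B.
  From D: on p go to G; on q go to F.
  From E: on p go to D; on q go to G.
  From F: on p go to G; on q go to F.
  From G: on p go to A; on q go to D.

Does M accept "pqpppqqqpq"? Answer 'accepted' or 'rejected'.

accepted

A --p--> C
C --q--> B
B --p--> A
A --p--> C
C --p--> D
D --q--> F
F --q--> F
F --q--> F
F --p--> G
G --q--> D
End in state D, which is an accepting state.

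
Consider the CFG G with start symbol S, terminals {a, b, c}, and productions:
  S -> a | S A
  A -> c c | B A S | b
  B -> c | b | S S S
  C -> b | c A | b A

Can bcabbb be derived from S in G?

no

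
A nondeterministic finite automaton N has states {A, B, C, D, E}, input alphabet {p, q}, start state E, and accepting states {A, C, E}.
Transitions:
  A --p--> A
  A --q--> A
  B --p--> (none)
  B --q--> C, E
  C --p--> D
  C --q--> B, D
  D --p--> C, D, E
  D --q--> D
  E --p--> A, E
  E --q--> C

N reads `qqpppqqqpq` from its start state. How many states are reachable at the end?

4

Start: {E}
read q: {C}
read q: {B, D}
read p: {C, D, E}
read p: {A, C, D, E}
read p: {A, C, D, E}
read q: {A, B, C, D}
read q: {A, B, C, D, E}
read q: {A, B, C, D, E}
read p: {A, C, D, E}
read q: {A, B, C, D}
Final reachable set {A, B, C, D} has 4 states.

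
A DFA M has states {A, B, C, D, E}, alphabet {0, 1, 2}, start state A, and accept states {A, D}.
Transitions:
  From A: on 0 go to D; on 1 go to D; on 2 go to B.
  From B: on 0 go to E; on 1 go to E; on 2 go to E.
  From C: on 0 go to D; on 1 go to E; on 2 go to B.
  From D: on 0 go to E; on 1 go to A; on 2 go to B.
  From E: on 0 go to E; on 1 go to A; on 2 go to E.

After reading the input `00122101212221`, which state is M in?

A

A --0--> D
D --0--> E
E --1--> A
A --2--> B
B --2--> E
E --1--> A
A --0--> D
D --1--> A
A --2--> B
B --1--> E
E --2--> E
E --2--> E
E --2--> E
E --1--> A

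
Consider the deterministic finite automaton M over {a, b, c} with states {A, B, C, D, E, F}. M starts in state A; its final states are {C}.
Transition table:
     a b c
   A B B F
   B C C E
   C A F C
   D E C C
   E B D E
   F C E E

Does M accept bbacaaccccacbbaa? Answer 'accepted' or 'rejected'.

A --b--> B
B --b--> C
C --a--> A
A --c--> F
F --a--> C
C --a--> A
A --c--> F
F --c--> E
E --c--> E
E --c--> E
E --a--> B
B --c--> E
E --b--> D
D --b--> C
C --a--> A
A --a--> B
End in state B, which is not an accepting state.

rejected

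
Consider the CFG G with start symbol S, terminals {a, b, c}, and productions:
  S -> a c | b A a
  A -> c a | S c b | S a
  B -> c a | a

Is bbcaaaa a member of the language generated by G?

yes

S ⇒ bAa ⇒ bSaa ⇒ bbAaaa ⇒ bbcaaaa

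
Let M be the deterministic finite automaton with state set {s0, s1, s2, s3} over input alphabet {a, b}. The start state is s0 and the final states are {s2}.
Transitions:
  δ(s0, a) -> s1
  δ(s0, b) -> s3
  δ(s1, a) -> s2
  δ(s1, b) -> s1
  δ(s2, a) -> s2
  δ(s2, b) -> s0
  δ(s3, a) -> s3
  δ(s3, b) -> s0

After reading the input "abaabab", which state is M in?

s1

s0 --a--> s1
s1 --b--> s1
s1 --a--> s2
s2 --a--> s2
s2 --b--> s0
s0 --a--> s1
s1 --b--> s1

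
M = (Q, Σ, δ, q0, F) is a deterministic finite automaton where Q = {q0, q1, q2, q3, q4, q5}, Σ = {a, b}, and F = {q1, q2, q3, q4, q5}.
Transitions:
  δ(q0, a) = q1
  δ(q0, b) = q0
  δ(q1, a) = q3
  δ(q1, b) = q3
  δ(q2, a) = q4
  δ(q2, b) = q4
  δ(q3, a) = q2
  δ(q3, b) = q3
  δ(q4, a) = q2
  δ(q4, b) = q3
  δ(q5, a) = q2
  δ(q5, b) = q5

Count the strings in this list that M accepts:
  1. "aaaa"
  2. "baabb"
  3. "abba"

3

"aaaa": accepted
"baabb": accepted
"abba": accepted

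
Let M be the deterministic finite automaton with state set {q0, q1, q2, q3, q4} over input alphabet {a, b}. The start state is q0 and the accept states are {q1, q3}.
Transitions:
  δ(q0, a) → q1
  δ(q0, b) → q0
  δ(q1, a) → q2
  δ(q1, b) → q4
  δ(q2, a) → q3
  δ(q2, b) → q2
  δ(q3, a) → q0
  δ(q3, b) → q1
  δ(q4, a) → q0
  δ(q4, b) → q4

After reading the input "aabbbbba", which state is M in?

q0 --a--> q1
q1 --a--> q2
q2 --b--> q2
q2 --b--> q2
q2 --b--> q2
q2 --b--> q2
q2 --b--> q2
q2 --a--> q3

q3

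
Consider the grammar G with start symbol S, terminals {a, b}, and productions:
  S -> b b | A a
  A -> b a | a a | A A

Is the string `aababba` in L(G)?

no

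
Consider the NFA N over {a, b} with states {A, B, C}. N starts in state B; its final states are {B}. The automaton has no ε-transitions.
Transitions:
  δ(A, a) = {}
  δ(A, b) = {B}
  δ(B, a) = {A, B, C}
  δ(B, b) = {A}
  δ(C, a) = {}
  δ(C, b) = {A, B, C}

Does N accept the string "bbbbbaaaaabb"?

rejected

Start: {B}
read b: {A}
read b: {B}
read b: {A}
read b: {B}
read b: {A}
read a: {}
The reachable set is empty and stays empty for the remaining 6 symbols.
Reachable ∩ accepting = {} — empty.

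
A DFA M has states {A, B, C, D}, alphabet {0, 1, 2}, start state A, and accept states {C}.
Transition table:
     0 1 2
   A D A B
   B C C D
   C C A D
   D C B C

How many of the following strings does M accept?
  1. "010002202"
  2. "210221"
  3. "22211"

"010002202": rejected
"210221": rejected
"22211": rejected

0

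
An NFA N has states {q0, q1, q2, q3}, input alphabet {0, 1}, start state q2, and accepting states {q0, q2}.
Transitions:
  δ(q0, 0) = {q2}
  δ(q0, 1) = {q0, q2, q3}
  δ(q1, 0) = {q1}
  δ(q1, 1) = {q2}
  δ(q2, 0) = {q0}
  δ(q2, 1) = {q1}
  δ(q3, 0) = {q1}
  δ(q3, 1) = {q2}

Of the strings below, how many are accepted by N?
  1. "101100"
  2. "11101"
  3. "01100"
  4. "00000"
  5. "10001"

4

"101100": rejected
"11101": accepted
"01100": accepted
"00000": accepted
"10001": accepted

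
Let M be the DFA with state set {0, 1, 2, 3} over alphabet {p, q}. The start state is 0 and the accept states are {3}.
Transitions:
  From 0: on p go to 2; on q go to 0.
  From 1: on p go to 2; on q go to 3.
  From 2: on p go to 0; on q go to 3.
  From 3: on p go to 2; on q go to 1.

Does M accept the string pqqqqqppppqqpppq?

accepted

0 --p--> 2
2 --q--> 3
3 --q--> 1
1 --q--> 3
3 --q--> 1
1 --q--> 3
3 --p--> 2
2 --p--> 0
0 --p--> 2
2 --p--> 0
0 --q--> 0
0 --q--> 0
0 --p--> 2
2 --p--> 0
0 --p--> 2
2 --q--> 3
End in state 3, which is an accepting state.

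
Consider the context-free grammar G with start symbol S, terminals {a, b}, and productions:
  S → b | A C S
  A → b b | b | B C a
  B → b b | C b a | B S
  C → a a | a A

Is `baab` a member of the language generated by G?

yes

S ⇒ ACS ⇒ bCS ⇒ baaS ⇒ baab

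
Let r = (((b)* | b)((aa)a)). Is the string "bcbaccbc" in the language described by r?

No split of bcbaccbc into u·v has ((b)*|b) matching u and ((aa)a) matching v.

no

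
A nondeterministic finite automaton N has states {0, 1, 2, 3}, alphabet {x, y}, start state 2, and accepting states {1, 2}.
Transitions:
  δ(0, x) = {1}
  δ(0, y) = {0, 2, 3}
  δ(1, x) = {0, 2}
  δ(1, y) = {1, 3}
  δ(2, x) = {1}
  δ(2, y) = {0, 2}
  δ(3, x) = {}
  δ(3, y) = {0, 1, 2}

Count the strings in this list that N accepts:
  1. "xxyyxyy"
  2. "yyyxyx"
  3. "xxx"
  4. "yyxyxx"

4

"xxyyxyy": accepted
"yyyxyx": accepted
"xxx": accepted
"yyxyxx": accepted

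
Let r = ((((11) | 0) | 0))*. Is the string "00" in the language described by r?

Split into 2 pieces 0 · 0; each matches (((11)|0)|0).

yes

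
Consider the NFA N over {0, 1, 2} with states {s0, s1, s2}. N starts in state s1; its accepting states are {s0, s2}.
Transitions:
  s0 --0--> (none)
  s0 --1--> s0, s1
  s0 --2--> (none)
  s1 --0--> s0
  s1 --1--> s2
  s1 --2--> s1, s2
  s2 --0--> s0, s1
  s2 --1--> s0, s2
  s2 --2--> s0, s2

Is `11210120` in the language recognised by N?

Start: {s1}
read 1: {s2}
read 1: {s0, s2}
read 2: {s0, s2}
read 1: {s0, s1, s2}
read 0: {s0, s1}
read 1: {s0, s1, s2}
read 2: {s0, s1, s2}
read 0: {s0, s1}
Reachable ∩ accepting = {s0} — nonempty.

accepted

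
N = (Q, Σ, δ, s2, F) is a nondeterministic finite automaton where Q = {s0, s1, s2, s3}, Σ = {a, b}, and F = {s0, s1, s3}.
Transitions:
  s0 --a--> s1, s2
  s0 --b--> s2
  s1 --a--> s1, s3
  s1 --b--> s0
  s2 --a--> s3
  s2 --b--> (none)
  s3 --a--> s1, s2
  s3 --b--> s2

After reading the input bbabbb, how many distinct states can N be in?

0

Start: {s2}
read b: {}
The reachable set is empty and stays empty for the remaining 5 symbols.
Final reachable set {} has 0 states.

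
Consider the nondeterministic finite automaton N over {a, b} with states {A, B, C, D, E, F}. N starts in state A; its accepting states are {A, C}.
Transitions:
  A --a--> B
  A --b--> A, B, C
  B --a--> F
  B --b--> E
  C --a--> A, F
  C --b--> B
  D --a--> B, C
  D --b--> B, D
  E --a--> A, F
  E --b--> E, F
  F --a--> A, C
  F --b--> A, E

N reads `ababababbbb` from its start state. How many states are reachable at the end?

Start: {A}
read a: {B}
read b: {E}
read a: {A, F}
read b: {A, B, C, E}
read a: {A, B, F}
read b: {A, B, C, E}
read a: {A, B, F}
read b: {A, B, C, E}
read b: {A, B, C, E, F}
read b: {A, B, C, E, F}
read b: {A, B, C, E, F}
Final reachable set {A, B, C, E, F} has 5 states.

5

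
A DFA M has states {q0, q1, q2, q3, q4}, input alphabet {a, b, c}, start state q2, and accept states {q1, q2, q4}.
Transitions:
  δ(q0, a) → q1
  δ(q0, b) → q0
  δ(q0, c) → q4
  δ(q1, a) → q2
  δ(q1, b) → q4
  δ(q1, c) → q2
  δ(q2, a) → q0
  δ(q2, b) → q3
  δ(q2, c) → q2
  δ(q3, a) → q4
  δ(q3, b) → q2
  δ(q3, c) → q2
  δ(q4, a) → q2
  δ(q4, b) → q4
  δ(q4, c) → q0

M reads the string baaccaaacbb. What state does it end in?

q2 --b--> q3
q3 --a--> q4
q4 --a--> q2
q2 --c--> q2
q2 --c--> q2
q2 --a--> q0
q0 --a--> q1
q1 --a--> q2
q2 --c--> q2
q2 --b--> q3
q3 --b--> q2

q2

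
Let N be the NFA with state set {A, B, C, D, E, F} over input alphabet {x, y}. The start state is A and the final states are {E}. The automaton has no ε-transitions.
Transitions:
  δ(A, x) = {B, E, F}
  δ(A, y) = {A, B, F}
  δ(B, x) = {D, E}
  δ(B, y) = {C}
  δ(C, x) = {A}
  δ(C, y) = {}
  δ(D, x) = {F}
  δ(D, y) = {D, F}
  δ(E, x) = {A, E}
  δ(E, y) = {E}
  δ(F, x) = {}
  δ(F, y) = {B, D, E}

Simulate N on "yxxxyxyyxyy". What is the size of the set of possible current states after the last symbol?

6

Start: {A}
read y: {A, B, F}
read x: {B, D, E, F}
read x: {A, D, E, F}
read x: {A, B, E, F}
read y: {A, B, C, D, E, F}
read x: {A, B, D, E, F}
read y: {A, B, C, D, E, F}
read y: {A, B, C, D, E, F}
read x: {A, B, D, E, F}
read y: {A, B, C, D, E, F}
read y: {A, B, C, D, E, F}
Final reachable set {A, B, C, D, E, F} has 6 states.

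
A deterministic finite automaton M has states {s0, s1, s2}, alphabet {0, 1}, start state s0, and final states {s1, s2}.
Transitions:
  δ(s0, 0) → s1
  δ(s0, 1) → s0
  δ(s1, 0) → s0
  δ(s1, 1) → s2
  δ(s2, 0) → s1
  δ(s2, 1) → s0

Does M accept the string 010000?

s0 --0--> s1
s1 --1--> s2
s2 --0--> s1
s1 --0--> s0
s0 --0--> s1
s1 --0--> s0
End in state s0, which is not an accepting state.

rejected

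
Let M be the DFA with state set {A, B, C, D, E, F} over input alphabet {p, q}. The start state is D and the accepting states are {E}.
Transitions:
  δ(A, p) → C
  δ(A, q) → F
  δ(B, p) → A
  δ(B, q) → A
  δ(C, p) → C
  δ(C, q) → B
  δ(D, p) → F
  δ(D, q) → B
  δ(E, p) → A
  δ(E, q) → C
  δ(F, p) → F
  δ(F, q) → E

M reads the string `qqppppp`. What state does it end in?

D --q--> B
B --q--> A
A --p--> C
C --p--> C
C --p--> C
C --p--> C
C --p--> C

C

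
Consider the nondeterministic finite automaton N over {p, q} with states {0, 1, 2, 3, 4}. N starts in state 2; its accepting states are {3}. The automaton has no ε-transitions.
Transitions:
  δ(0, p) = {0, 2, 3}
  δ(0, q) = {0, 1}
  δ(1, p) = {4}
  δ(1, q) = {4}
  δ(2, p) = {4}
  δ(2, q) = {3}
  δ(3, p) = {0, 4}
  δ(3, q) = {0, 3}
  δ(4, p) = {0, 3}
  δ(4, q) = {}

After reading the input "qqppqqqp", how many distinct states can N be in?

Start: {2}
read q: {3}
read q: {0, 3}
read p: {0, 2, 3, 4}
read p: {0, 2, 3, 4}
read q: {0, 1, 3}
read q: {0, 1, 3, 4}
read q: {0, 1, 3, 4}
read p: {0, 2, 3, 4}
Final reachable set {0, 2, 3, 4} has 4 states.

4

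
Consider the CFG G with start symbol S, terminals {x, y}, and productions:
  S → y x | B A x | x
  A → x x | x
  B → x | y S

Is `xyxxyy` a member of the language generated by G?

no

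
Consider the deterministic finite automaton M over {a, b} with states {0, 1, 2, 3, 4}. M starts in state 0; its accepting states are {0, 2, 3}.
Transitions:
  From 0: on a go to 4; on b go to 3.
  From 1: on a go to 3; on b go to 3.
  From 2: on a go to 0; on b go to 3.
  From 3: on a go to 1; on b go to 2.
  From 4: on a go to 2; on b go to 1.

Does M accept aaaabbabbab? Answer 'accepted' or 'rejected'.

accepted

0 --a--> 4
4 --a--> 2
2 --a--> 0
0 --a--> 4
4 --b--> 1
1 --b--> 3
3 --a--> 1
1 --b--> 3
3 --b--> 2
2 --a--> 0
0 --b--> 3
End in state 3, which is an accepting state.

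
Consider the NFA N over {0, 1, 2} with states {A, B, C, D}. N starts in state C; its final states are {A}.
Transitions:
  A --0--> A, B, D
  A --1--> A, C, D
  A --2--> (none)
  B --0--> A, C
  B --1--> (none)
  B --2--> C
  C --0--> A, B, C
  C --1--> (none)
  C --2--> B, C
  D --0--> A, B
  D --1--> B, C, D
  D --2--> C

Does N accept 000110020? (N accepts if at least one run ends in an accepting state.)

Start: {C}
read 0: {A, B, C}
read 0: {A, B, C, D}
read 0: {A, B, C, D}
read 1: {A, B, C, D}
read 1: {A, B, C, D}
read 0: {A, B, C, D}
read 0: {A, B, C, D}
read 2: {B, C}
read 0: {A, B, C}
Reachable ∩ accepting = {A} — nonempty.

accepted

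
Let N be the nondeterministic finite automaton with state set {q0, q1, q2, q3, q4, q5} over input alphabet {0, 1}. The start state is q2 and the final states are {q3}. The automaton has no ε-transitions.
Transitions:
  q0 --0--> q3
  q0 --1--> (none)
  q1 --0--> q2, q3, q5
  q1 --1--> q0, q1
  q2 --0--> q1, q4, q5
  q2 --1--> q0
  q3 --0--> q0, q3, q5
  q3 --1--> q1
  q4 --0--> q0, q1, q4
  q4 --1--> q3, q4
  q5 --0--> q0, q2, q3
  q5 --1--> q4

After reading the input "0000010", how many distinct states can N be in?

6

Start: {q2}
read 0: {q1, q4, q5}
read 0: {q0, q1, q2, q3, q4, q5}
read 0: {q0, q1, q2, q3, q4, q5}
read 0: {q0, q1, q2, q3, q4, q5}
read 0: {q0, q1, q2, q3, q4, q5}
read 1: {q0, q1, q3, q4}
read 0: {q0, q1, q2, q3, q4, q5}
Final reachable set {q0, q1, q2, q3, q4, q5} has 6 states.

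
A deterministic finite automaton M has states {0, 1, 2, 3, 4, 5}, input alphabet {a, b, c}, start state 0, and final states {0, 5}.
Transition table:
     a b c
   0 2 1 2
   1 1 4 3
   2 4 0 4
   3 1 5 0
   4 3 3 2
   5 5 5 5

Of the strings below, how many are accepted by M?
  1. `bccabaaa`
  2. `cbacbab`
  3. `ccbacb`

1

`bccabaaa`: rejected
`cbacbab`: rejected
`ccbacb`: accepted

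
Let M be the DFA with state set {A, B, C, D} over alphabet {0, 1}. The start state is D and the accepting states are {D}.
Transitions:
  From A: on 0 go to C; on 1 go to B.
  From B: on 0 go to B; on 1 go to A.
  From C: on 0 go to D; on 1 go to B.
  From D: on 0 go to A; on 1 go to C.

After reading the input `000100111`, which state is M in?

B

D --0--> A
A --0--> C
C --0--> D
D --1--> C
C --0--> D
D --0--> A
A --1--> B
B --1--> A
A --1--> B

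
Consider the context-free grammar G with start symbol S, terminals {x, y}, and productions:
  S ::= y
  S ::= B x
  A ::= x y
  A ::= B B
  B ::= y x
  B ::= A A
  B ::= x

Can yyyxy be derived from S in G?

no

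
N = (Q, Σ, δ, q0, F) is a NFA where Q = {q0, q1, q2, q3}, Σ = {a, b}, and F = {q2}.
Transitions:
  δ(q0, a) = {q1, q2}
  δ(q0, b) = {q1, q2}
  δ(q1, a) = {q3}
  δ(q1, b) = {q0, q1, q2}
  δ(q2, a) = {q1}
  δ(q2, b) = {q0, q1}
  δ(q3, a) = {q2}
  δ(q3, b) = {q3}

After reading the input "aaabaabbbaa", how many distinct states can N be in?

Start: {q0}
read a: {q1, q2}
read a: {q1, q3}
read a: {q2, q3}
read b: {q0, q1, q3}
read a: {q1, q2, q3}
read a: {q1, q2, q3}
read b: {q0, q1, q2, q3}
read b: {q0, q1, q2, q3}
read b: {q0, q1, q2, q3}
read a: {q1, q2, q3}
read a: {q1, q2, q3}
Final reachable set {q1, q2, q3} has 3 states.

3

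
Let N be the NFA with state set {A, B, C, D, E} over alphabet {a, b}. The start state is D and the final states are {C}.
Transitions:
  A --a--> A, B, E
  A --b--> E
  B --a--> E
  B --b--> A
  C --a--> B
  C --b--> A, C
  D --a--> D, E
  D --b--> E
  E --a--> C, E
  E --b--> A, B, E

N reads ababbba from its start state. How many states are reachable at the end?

4

Start: {D}
read a: {D, E}
read b: {A, B, E}
read a: {A, B, C, E}
read b: {A, B, C, E}
read b: {A, B, C, E}
read b: {A, B, C, E}
read a: {A, B, C, E}
Final reachable set {A, B, C, E} has 4 states.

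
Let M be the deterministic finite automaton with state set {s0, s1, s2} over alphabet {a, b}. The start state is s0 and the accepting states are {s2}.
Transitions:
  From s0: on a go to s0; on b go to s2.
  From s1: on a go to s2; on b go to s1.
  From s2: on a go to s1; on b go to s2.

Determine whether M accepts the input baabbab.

s0 --b--> s2
s2 --a--> s1
s1 --a--> s2
s2 --b--> s2
s2 --b--> s2
s2 --a--> s1
s1 --b--> s1
End in state s1, which is not an accepting state.

rejected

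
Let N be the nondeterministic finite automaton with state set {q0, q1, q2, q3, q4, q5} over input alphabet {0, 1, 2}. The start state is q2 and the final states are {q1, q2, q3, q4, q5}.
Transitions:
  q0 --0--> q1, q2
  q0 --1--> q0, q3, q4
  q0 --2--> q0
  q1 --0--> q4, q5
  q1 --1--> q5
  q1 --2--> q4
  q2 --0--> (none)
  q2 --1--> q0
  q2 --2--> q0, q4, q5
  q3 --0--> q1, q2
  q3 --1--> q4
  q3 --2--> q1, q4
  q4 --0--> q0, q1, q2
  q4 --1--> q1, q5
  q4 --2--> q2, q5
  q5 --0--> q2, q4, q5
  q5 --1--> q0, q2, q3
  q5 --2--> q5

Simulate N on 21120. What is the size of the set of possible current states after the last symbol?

Start: {q2}
read 2: {q0, q4, q5}
read 1: {q0, q1, q2, q3, q4, q5}
read 1: {q0, q1, q2, q3, q4, q5}
read 2: {q0, q1, q2, q4, q5}
read 0: {q0, q1, q2, q4, q5}
Final reachable set {q0, q1, q2, q4, q5} has 5 states.

5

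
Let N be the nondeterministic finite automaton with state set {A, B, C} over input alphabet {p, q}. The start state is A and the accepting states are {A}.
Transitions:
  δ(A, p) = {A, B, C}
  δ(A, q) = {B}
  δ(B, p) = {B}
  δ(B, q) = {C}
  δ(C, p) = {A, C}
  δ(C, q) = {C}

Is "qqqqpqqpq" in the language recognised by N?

rejected

Start: {A}
read q: {B}
read q: {C}
read q: {C}
read q: {C}
read p: {A, C}
read q: {B, C}
read q: {C}
read p: {A, C}
read q: {B, C}
Reachable ∩ accepting = {} — empty.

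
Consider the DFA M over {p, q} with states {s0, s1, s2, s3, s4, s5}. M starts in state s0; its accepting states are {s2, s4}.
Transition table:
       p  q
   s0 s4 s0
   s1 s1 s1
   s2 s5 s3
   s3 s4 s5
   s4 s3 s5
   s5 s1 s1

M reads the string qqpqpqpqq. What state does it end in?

s0 --q--> s0
s0 --q--> s0
s0 --p--> s4
s4 --q--> s5
s5 --p--> s1
s1 --q--> s1
s1 --p--> s1
s1 --q--> s1
s1 --q--> s1

s1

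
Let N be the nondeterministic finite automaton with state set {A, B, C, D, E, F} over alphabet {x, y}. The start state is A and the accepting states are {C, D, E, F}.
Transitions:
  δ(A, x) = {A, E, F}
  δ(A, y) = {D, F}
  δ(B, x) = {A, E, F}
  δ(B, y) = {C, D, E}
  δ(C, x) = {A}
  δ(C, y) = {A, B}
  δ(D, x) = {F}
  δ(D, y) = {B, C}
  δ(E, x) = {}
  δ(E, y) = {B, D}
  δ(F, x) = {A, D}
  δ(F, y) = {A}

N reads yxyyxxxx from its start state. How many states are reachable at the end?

Start: {A}
read y: {D, F}
read x: {A, D, F}
read y: {A, B, C, D, F}
read y: {A, B, C, D, E, F}
read x: {A, D, E, F}
read x: {A, D, E, F}
read x: {A, D, E, F}
read x: {A, D, E, F}
Final reachable set {A, D, E, F} has 4 states.

4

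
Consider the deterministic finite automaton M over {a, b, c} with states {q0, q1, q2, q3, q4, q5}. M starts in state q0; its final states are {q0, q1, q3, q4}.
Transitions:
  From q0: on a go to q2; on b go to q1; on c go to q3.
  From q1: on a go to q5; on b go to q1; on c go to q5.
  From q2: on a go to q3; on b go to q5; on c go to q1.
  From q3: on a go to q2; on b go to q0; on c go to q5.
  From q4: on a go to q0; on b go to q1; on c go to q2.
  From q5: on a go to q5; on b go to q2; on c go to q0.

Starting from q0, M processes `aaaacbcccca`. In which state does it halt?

q2

q0 --a--> q2
q2 --a--> q3
q3 --a--> q2
q2 --a--> q3
q3 --c--> q5
q5 --b--> q2
q2 --c--> q1
q1 --c--> q5
q5 --c--> q0
q0 --c--> q3
q3 --a--> q2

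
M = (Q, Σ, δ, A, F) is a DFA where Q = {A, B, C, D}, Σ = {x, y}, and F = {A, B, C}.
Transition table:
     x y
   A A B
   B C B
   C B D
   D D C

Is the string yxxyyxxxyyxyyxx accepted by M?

A --y--> B
B --x--> C
C --x--> B
B --y--> B
B --y--> B
B --x--> C
C --x--> B
B --x--> C
C --y--> D
D --y--> C
C --x--> B
B --y--> B
B --y--> B
B --x--> C
C --x--> B
End in state B, which is an accepting state.

accepted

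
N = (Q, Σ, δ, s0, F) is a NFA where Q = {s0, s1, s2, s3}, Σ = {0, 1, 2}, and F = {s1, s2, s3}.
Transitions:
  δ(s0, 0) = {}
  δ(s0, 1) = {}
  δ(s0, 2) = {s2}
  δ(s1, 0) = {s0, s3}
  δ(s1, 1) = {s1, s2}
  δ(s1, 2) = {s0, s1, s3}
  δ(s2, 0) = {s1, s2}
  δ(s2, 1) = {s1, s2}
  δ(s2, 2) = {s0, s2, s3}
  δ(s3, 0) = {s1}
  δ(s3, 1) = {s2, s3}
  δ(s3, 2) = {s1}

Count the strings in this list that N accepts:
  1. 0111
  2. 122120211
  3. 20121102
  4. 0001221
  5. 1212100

0111: rejected
122120211: rejected
20121102: accepted
0001221: rejected
1212100: rejected

1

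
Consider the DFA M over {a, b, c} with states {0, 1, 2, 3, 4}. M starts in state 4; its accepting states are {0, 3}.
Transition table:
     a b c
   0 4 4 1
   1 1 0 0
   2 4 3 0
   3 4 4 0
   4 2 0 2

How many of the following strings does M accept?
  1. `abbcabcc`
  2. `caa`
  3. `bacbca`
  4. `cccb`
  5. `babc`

`abbcabcc`: accepted
`caa`: rejected
`bacbca`: rejected
`cccb`: accepted
`babc`: rejected

2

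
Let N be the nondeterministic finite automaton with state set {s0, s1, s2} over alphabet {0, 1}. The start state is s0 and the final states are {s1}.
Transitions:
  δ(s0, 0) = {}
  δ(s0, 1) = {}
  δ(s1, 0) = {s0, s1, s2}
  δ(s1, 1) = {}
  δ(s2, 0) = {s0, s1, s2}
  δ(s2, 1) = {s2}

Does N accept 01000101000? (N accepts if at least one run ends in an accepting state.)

Start: {s0}
read 0: {}
The reachable set is empty and stays empty for the remaining 10 symbols.
Reachable ∩ accepting = {} — empty.

rejected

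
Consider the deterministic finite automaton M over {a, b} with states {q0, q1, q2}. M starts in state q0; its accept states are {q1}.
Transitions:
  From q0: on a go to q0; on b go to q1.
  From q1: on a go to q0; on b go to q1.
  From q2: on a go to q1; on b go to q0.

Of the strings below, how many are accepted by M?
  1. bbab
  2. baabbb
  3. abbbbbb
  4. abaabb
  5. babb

bbab: accepted
baabbb: accepted
abbbbbb: accepted
abaabb: accepted
babb: accepted

5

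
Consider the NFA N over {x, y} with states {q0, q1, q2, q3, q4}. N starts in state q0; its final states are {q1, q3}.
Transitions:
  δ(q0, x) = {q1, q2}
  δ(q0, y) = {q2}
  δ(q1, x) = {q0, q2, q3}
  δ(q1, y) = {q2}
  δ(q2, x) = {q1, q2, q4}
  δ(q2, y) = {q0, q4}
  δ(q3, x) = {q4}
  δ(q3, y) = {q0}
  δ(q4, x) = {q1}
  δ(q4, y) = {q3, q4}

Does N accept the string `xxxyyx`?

accepted

Start: {q0}
read x: {q1, q2}
read x: {q0, q1, q2, q3, q4}
read x: {q0, q1, q2, q3, q4}
read y: {q0, q2, q3, q4}
read y: {q0, q2, q3, q4}
read x: {q1, q2, q4}
Reachable ∩ accepting = {q1} — nonempty.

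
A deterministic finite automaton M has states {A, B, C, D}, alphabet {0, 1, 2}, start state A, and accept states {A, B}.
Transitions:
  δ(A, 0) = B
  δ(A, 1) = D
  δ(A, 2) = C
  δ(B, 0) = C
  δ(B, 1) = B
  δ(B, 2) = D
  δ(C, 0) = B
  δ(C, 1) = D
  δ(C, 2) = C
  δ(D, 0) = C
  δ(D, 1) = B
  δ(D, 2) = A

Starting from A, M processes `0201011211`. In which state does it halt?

A --0--> B
B --2--> D
D --0--> C
C --1--> D
D --0--> C
C --1--> D
D --1--> B
B --2--> D
D --1--> B
B --1--> B

B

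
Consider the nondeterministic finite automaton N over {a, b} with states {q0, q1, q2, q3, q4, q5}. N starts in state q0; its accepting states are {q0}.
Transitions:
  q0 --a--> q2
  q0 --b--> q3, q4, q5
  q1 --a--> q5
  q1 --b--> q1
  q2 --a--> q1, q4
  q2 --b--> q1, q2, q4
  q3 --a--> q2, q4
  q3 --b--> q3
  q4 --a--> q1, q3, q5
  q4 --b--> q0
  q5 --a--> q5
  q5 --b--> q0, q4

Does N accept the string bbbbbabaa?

rejected

Start: {q0}
read b: {q3, q4, q5}
read b: {q0, q3, q4}
read b: {q0, q3, q4, q5}
read b: {q0, q3, q4, q5}
read b: {q0, q3, q4, q5}
read a: {q1, q2, q3, q4, q5}
read b: {q0, q1, q2, q3, q4}
read a: {q1, q2, q3, q4, q5}
read a: {q1, q2, q3, q4, q5}
Reachable ∩ accepting = {} — empty.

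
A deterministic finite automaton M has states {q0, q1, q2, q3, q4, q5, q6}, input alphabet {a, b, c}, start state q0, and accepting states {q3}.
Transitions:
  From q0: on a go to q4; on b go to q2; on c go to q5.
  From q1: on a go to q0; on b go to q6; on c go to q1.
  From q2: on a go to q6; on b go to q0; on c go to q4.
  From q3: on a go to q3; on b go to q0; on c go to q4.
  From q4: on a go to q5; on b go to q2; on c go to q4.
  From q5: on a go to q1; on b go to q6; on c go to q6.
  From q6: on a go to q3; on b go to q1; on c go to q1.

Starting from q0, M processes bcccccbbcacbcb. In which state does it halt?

q6

q0 --b--> q2
q2 --c--> q4
q4 --c--> q4
q4 --c--> q4
q4 --c--> q4
q4 --c--> q4
q4 --b--> q2
q2 --b--> q0
q0 --c--> q5
q5 --a--> q1
q1 --c--> q1
q1 --b--> q6
q6 --c--> q1
q1 --b--> q6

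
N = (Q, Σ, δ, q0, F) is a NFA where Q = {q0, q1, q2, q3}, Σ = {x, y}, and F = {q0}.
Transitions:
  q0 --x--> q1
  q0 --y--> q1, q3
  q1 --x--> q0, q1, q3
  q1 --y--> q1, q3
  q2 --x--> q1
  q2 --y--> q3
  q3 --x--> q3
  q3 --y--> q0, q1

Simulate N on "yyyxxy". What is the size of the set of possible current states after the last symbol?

3

Start: {q0}
read y: {q1, q3}
read y: {q0, q1, q3}
read y: {q0, q1, q3}
read x: {q0, q1, q3}
read x: {q0, q1, q3}
read y: {q0, q1, q3}
Final reachable set {q0, q1, q3} has 3 states.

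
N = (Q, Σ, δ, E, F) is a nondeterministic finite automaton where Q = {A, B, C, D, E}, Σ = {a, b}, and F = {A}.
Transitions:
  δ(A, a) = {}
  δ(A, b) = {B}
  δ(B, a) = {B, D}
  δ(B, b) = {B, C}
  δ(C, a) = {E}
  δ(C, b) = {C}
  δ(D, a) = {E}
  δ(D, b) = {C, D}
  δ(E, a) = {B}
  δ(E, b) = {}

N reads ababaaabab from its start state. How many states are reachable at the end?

Start: {E}
read a: {B}
read b: {B, C}
read a: {B, D, E}
read b: {B, C, D}
read a: {B, D, E}
read a: {B, D, E}
read a: {B, D, E}
read b: {B, C, D}
read a: {B, D, E}
read b: {B, C, D}
Final reachable set {B, C, D} has 3 states.

3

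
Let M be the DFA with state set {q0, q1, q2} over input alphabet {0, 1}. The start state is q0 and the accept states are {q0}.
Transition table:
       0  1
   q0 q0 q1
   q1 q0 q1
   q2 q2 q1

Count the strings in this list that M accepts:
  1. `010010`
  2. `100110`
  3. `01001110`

`010010`: accepted
`100110`: accepted
`01001110`: accepted

3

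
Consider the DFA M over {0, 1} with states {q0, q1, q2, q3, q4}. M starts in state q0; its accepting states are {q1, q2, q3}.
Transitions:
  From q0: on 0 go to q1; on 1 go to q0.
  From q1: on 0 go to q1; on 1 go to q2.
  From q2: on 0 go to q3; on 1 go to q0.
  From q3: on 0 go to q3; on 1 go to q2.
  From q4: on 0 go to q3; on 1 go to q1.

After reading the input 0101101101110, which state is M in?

q1

q0 --0--> q1
q1 --1--> q2
q2 --0--> q3
q3 --1--> q2
q2 --1--> q0
q0 --0--> q1
q1 --1--> q2
q2 --1--> q0
q0 --0--> q1
q1 --1--> q2
q2 --1--> q0
q0 --1--> q0
q0 --0--> q1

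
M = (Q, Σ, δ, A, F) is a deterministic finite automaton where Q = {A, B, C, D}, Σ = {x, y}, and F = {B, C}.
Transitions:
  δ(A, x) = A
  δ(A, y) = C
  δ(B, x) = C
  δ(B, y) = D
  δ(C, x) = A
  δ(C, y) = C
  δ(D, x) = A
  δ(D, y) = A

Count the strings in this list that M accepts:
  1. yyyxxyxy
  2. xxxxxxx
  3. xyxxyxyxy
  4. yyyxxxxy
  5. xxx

yyyxxyxy: accepted
xxxxxxx: rejected
xyxxyxyxy: accepted
yyyxxxxy: accepted
xxx: rejected

3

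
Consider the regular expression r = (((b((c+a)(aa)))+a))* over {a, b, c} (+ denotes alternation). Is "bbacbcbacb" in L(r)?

bbacbcbacb cannot be split into zero or more pieces each matching ((b((c+a)(aa)))+a).

no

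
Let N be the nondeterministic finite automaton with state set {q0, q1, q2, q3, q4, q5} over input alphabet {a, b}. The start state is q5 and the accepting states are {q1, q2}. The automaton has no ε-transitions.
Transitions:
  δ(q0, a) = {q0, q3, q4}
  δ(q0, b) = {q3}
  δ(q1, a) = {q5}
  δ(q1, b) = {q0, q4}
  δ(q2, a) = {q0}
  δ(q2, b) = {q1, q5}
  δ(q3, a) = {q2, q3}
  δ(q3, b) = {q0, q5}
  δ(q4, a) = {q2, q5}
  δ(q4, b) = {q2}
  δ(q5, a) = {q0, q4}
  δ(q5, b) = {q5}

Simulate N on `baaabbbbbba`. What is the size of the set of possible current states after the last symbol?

Start: {q5}
read b: {q5}
read a: {q0, q4}
read a: {q0, q2, q3, q4, q5}
read a: {q0, q2, q3, q4, q5}
read b: {q0, q1, q2, q3, q5}
read b: {q0, q1, q3, q4, q5}
read b: {q0, q2, q3, q4, q5}
read b: {q0, q1, q2, q3, q5}
read b: {q0, q1, q3, q4, q5}
read b: {q0, q2, q3, q4, q5}
read a: {q0, q2, q3, q4, q5}
Final reachable set {q0, q2, q3, q4, q5} has 5 states.

5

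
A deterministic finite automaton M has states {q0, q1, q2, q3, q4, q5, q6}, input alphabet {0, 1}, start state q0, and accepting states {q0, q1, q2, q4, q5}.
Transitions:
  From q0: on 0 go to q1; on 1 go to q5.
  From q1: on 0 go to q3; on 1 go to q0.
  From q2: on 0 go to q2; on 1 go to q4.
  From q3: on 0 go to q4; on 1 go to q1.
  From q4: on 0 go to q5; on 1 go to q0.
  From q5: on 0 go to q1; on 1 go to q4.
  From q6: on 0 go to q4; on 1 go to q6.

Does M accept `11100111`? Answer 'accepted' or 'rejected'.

accepted

q0 --1--> q5
q5 --1--> q4
q4 --1--> q0
q0 --0--> q1
q1 --0--> q3
q3 --1--> q1
q1 --1--> q0
q0 --1--> q5
End in state q5, which is an accepting state.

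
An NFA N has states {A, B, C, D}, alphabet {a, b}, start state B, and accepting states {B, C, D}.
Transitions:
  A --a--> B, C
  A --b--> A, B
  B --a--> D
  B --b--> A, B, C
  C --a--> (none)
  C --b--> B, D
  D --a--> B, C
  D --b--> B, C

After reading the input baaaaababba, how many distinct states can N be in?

3

Start: {B}
read b: {A, B, C}
read a: {B, C, D}
read a: {B, C, D}
read a: {B, C, D}
read a: {B, C, D}
read a: {B, C, D}
read b: {A, B, C, D}
read a: {B, C, D}
read b: {A, B, C, D}
read b: {A, B, C, D}
read a: {B, C, D}
Final reachable set {B, C, D} has 3 states.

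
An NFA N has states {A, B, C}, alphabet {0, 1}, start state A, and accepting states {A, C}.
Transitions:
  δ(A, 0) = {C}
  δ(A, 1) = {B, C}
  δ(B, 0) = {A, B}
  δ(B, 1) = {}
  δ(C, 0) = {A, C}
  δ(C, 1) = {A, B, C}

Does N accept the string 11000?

Start: {A}
read 1: {B, C}
read 1: {A, B, C}
read 0: {A, B, C}
read 0: {A, B, C}
read 0: {A, B, C}
Reachable ∩ accepting = {A, C} — nonempty.

accepted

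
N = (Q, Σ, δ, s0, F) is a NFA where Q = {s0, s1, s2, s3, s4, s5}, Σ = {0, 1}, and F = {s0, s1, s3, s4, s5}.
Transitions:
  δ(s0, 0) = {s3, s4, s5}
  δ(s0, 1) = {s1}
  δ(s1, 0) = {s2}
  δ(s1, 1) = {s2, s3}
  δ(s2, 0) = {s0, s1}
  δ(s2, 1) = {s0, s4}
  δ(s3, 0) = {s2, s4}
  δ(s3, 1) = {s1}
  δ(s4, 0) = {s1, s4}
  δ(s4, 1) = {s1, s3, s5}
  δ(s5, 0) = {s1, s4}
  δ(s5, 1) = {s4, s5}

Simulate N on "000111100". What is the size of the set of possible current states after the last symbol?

Start: {s0}
read 0: {s3, s4, s5}
read 0: {s1, s2, s4}
read 0: {s0, s1, s2, s4}
read 1: {s0, s1, s2, s3, s4, s5}
read 1: {s0, s1, s2, s3, s4, s5}
read 1: {s0, s1, s2, s3, s4, s5}
read 1: {s0, s1, s2, s3, s4, s5}
read 0: {s0, s1, s2, s3, s4, s5}
read 0: {s0, s1, s2, s3, s4, s5}
Final reachable set {s0, s1, s2, s3, s4, s5} has 6 states.

6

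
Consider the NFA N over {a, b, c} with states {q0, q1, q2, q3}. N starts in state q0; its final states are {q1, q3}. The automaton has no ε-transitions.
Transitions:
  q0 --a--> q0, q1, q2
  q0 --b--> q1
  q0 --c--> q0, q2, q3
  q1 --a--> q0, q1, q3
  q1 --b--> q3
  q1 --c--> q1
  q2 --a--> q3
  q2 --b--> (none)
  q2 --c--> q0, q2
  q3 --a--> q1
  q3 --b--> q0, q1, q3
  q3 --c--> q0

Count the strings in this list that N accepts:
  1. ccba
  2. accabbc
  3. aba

ccba: accepted
accabbc: accepted
aba: accepted

3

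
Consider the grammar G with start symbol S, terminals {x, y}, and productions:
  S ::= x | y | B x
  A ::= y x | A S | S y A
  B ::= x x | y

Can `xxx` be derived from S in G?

yes

S ⇒ Bx ⇒ xxx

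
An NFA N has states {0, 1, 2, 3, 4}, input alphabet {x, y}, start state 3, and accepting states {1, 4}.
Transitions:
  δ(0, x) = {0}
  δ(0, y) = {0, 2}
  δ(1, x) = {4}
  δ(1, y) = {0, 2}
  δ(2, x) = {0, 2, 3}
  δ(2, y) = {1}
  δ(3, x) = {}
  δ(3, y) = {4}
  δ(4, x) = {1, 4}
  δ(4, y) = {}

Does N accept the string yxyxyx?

accepted

Start: {3}
read y: {4}
read x: {1, 4}
read y: {0, 2}
read x: {0, 2, 3}
read y: {0, 1, 2, 4}
read x: {0, 1, 2, 3, 4}
Reachable ∩ accepting = {1, 4} — nonempty.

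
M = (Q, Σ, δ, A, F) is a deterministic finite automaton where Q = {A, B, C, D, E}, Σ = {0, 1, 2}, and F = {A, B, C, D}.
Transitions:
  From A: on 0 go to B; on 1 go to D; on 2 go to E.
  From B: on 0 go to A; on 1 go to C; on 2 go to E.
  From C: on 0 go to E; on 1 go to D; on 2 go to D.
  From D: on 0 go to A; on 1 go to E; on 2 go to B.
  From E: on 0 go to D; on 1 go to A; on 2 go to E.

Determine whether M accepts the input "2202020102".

A --2--> E
E --2--> E
E --0--> D
D --2--> B
B --0--> A
A --2--> E
E --0--> D
D --1--> E
E --0--> D
D --2--> B
End in state B, which is an accepting state.

accepted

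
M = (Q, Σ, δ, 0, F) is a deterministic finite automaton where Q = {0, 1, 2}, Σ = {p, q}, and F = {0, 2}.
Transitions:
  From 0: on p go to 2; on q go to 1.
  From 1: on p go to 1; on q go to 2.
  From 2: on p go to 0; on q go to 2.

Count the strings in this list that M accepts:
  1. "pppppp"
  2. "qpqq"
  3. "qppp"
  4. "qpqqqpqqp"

3

"pppppp": accepted
"qpqq": accepted
"qppp": rejected
"qpqqqpqqp": accepted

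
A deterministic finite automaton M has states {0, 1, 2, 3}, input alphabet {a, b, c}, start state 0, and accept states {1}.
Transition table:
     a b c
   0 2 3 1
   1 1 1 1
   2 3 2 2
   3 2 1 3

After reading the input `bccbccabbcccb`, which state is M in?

0 --b--> 3
3 --c--> 3
3 --c--> 3
3 --b--> 1
1 --c--> 1
1 --c--> 1
1 --a--> 1
1 --b--> 1
1 --b--> 1
1 --c--> 1
1 --c--> 1
1 --c--> 1
1 --b--> 1

1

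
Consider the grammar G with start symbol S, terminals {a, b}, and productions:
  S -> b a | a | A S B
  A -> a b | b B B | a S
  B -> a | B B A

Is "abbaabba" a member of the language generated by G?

no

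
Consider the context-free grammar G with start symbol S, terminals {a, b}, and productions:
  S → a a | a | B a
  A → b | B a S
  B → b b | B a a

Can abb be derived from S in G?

no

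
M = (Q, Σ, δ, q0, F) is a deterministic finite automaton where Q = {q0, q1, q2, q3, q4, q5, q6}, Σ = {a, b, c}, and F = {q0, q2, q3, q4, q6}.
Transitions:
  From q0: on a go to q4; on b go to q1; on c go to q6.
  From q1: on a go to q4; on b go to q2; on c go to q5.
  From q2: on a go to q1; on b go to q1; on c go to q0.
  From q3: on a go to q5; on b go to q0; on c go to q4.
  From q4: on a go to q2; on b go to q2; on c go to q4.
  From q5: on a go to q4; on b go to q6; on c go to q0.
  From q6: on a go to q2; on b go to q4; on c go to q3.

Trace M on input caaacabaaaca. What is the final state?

q4

q0 --c--> q6
q6 --a--> q2
q2 --a--> q1
q1 --a--> q4
q4 --c--> q4
q4 --a--> q2
q2 --b--> q1
q1 --a--> q4
q4 --a--> q2
q2 --a--> q1
q1 --c--> q5
q5 --a--> q4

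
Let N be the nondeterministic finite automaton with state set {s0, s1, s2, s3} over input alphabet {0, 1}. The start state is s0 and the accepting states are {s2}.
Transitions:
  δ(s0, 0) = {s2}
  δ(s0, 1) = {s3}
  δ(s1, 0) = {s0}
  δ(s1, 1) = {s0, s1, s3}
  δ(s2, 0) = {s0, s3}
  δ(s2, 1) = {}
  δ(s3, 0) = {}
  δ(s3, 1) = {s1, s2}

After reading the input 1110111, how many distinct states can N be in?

3

Start: {s0}
read 1: {s3}
read 1: {s1, s2}
read 1: {s0, s1, s3}
read 0: {s0, s2}
read 1: {s3}
read 1: {s1, s2}
read 1: {s0, s1, s3}
Final reachable set {s0, s1, s3} has 3 states.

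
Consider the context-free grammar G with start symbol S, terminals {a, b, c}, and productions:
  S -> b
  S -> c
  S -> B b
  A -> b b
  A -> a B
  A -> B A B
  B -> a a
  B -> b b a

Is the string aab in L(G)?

yes

S ⇒ Bb ⇒ aab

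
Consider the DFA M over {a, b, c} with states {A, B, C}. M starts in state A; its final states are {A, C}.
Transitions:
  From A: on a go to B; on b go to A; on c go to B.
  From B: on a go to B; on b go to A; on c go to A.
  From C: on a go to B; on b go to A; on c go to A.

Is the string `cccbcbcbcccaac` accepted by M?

A --c--> B
B --c--> A
A --c--> B
B --b--> A
A --c--> B
B --b--> A
A --c--> B
B --b--> A
A --c--> B
B --c--> A
A --c--> B
B --a--> B
B --a--> B
B --c--> A
End in state A, which is an accepting state.

accepted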